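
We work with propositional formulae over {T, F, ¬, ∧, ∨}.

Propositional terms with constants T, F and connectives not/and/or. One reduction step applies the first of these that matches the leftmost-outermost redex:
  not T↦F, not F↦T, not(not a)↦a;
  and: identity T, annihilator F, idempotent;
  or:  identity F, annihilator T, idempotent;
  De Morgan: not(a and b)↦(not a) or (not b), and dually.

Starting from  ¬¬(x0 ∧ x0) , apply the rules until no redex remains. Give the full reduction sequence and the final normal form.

Answer: normal form = x0  (in 2 steps)

Working:
  start: ¬¬(x0 ∧ x0)
  step 1: x0 ∧ x0
  step 2: x0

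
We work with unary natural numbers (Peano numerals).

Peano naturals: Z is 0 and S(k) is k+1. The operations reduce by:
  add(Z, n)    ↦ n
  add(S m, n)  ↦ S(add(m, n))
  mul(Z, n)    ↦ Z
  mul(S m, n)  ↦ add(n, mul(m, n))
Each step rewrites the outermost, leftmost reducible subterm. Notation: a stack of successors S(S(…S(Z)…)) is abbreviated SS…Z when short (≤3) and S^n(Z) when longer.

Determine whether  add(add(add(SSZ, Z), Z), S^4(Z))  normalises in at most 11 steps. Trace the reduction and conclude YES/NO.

Answer: YES — reaches normal form S^6(Z) in 9 ≤ 11 steps

Reduction:
  start: add(add(add(SSZ, Z), Z), S^4(Z))
  [1] add(add(S(add(SZ, Z)), Z), S^4(Z))
  [2] add(S(add(add(SZ, Z), Z)), S^4(Z))
  [3] S(add(add(add(SZ, Z), Z), S^4(Z)))
  [4] S(add(add(S(add(Z, Z)), Z), S^4(Z)))
  [5] S(add(S(add(add(Z, Z), Z)), S^4(Z)))
  [6] S(S(add(add(add(Z, Z), Z), S^4(Z))))
  [7] S(S(add(add(Z, Z), S^4(Z))))
  [8] S(S(add(Z, S^4(Z))))
  [9] S^6(Z)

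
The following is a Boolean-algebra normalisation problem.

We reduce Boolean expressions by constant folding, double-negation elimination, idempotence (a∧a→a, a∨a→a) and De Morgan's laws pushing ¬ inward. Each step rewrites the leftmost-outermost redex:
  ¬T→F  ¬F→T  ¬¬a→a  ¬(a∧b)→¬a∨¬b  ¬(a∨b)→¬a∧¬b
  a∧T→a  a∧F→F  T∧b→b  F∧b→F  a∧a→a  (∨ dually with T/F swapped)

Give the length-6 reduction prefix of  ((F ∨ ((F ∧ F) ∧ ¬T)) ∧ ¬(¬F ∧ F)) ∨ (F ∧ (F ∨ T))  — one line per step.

Answer: after 6 steps: F

Working:
  start: ((F ∨ ((F ∧ F) ∧ ¬T)) ∧ ¬(¬F ∧ F)) ∨ (F ∧ (F ∨ T))
  →1  (((F ∧ F) ∧ ¬T) ∧ ¬(¬F ∧ F)) ∨ (F ∧ (F ∨ T))
  →2  ((F ∧ ¬T) ∧ ¬(¬F ∧ F)) ∨ (F ∧ (F ∨ T))
  →3  (F ∧ ¬(¬F ∧ F)) ∨ (F ∧ (F ∨ T))
  →4  F ∨ (F ∧ (F ∨ T))
  →5  F ∧ (F ∨ T)
  →6  F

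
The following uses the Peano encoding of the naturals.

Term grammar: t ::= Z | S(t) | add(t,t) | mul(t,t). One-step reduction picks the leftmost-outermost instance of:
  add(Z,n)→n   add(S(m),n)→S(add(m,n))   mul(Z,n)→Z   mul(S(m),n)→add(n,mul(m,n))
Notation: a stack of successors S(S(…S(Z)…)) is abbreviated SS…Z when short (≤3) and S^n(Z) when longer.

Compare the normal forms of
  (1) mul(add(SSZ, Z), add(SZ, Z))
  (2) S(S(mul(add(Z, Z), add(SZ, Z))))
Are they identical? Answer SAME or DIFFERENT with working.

Term A:
  start: mul(add(SSZ, Z), add(SZ, Z))
  [1] mul(S(add(SZ, Z)), add(SZ, Z))
  [2] add(add(SZ, Z), mul(add(SZ, Z), add(SZ, Z)))
  [3] add(S(add(Z, Z)), mul(add(SZ, Z), add(SZ, Z)))
  [4] S(add(add(Z, Z), mul(add(SZ, Z), add(SZ, Z))))
  [5] S(add(Z, mul(add(SZ, Z), add(SZ, Z))))
  [6] S(mul(add(SZ, Z), add(SZ, Z)))
  [7] S(mul(S(add(Z, Z)), add(SZ, Z)))
  [8] S(add(add(SZ, Z), mul(add(Z, Z), add(SZ, Z))))
  [9] S(add(S(add(Z, Z)), mul(add(Z, Z), add(SZ, Z))))
  [10] S(S(add(add(Z, Z), mul(add(Z, Z), add(SZ, Z)))))
  [11] S(S(add(Z, mul(add(Z, Z), add(SZ, Z)))))
  [12] S(S(mul(add(Z, Z), add(SZ, Z))))
  [13] S(S(mul(Z, add(SZ, Z))))
  [14] SSZ

Term B:
  start: S(S(mul(add(Z, Z), add(SZ, Z))))
  [1] S(S(mul(Z, add(SZ, Z))))
  [2] SSZ

Answer: SAME — A ⇓ SSZ, B ⇓ SSZ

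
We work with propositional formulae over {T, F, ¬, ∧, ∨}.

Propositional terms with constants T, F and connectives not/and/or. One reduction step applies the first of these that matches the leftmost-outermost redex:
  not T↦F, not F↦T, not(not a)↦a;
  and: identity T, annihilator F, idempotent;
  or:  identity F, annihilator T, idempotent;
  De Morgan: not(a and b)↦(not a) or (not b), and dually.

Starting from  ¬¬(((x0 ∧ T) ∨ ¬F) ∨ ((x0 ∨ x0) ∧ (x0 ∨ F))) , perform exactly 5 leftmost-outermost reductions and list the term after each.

  start: ¬¬(((x0 ∧ T) ∨ ¬F) ∨ ((x0 ∨ x0) ∧ (x0 ∨ F)))
  →1  ((x0 ∧ T) ∨ ¬F) ∨ ((x0 ∨ x0) ∧ (x0 ∨ F))
  →2  (x0 ∨ ¬F) ∨ ((x0 ∨ x0) ∧ (x0 ∨ F))
  →3  (x0 ∨ T) ∨ ((x0 ∨ x0) ∧ (x0 ∨ F))
  →4  T ∨ ((x0 ∨ x0) ∧ (x0 ∨ F))
  →5  T

Answer: after 5 steps: T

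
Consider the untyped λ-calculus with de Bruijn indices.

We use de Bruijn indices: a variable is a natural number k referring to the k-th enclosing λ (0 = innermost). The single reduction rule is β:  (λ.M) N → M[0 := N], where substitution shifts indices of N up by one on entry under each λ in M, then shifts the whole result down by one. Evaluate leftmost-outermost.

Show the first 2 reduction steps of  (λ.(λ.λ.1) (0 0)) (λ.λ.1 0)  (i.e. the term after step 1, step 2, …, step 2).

Answer: after 2 steps: λ.(λ.λ.1 0) (λ.λ.1 0)

Reduction:
  start: (λ.(λ.λ.1) (0 0)) (λ.λ.1 0)
  [1] (λ.λ.1) ((λ.λ.1 0) (λ.λ.1 0))
  [2] λ.(λ.λ.1 0) (λ.λ.1 0)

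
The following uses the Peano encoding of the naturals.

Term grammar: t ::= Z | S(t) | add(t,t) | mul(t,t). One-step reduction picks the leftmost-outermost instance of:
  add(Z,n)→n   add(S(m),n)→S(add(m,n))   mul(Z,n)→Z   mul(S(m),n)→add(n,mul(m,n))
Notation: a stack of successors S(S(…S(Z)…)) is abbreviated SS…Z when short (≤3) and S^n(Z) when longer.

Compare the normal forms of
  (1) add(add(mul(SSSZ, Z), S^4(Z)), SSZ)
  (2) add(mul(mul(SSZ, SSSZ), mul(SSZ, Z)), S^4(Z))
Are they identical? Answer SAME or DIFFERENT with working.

Answer: DIFFERENT — A ⇓ S^6(Z), B ⇓ S^4(Z)

Derivation:
Term A:
  start: add(add(mul(SSSZ, Z), S^4(Z)), SSZ)
  [1] add(add(add(Z, mul(SSZ, Z)), S^4(Z)), SSZ)
  [2] add(add(mul(SSZ, Z), S^4(Z)), SSZ)
  [3] add(add(add(Z, mul(SZ, Z)), S^4(Z)), SSZ)
  [4] add(add(mul(SZ, Z), S^4(Z)), SSZ)
  [5] add(add(add(Z, mul(Z, Z)), S^4(Z)), SSZ)
  [6] add(add(mul(Z, Z), S^4(Z)), SSZ)
  [7] add(add(Z, S^4(Z)), SSZ)
  [8] add(S^4(Z), SSZ)
  [9] S(add(SSSZ, SSZ))
  [10] S(S(add(SSZ, SSZ)))
  [11] S(S(S(add(SZ, SSZ))))
  [12] S(S(S(S(add(Z, SSZ)))))
  [13] S^6(Z)

Term B:
  start: add(mul(mul(SSZ, SSSZ), mul(SSZ, Z)), S^4(Z))
  [1] add(mul(add(SSSZ, mul(SZ, SSSZ)), mul(SSZ, Z)), S^4(Z))
  [2] add(mul(S(add(SSZ, mul(SZ, SSSZ))), mul(SSZ, Z)), S^4(Z))
  [3] add(add(mul(SSZ, Z), mul(add(SSZ, mul(SZ, SSSZ)), mul(SSZ, Z))), S^4(Z))
  [4] add(add(add(Z, mul(SZ, Z)), mul(add(SSZ, mul(SZ, SSSZ)), mul(SSZ, Z))), S^4(Z))
  [5] add(add(mul(SZ, Z), mul(add(SSZ, mul(SZ, SSSZ)), mul(SSZ, Z))), S^4(Z))
  [6] add(add(add(Z, mul(Z, Z)), mul(add(SSZ, mul(SZ, SSSZ)), mul(SSZ, Z))), S^4(Z))
  [7] add(add(mul(Z, Z), mul(add(SSZ, mul(SZ, SSSZ)), mul(SSZ, Z))), S^4(Z))
  [8] add(add(Z, mul(add(SSZ, mul(SZ, SSSZ)), mul(SSZ, Z))), S^4(Z))
  [9] add(mul(add(SSZ, mul(SZ, SSSZ)), mul(SSZ, Z)), S^4(Z))
  [10] add(mul(S(add(SZ, mul(SZ, SSSZ))), mul(SSZ, Z)), S^4(Z))
  [11] add(add(mul(SSZ, Z), mul(add(SZ, mul(SZ, SSSZ)), mul(SSZ, Z))), S^4(Z))
  [12] add(add(add(Z, mul(SZ, Z)), mul(add(SZ, mul(SZ, SSSZ)), mul(SSZ, Z))), S^4(Z))
  [13] add(add(mul(SZ, Z), mul(add(SZ, mul(SZ, SSSZ)), mul(SSZ, Z))), S^4(Z))
  [14] add(add(add(Z, mul(Z, Z)), mul(add(SZ, mul(SZ, SSSZ)), mul(SSZ, Z))), S^4(Z))
  [15] add(add(mul(Z, Z), mul(add(SZ, mul(SZ, SSSZ)), mul(SSZ, Z))), S^4(Z))
  [16] add(add(Z, mul(add(SZ, mul(SZ, SSSZ)), mul(SSZ, Z))), S^4(Z))
  [17] add(mul(add(SZ, mul(SZ, SSSZ)), mul(SSZ, Z)), S^4(Z))
  [18] add(mul(S(add(Z, mul(SZ, SSSZ))), mul(SSZ, Z)), S^4(Z))
  [19] add(add(mul(SSZ, Z), mul(add(Z, mul(SZ, SSSZ)), mul(SSZ, Z))), S^4(Z))
  [20] add(add(add(Z, mul(SZ, Z)), mul(add(Z, mul(SZ, SSSZ)), mul(SSZ, Z))), S^4(Z))
  [21] add(add(mul(SZ, Z), mul(add(Z, mul(SZ, SSSZ)), mul(SSZ, Z))), S^4(Z))
  [22] add(add(add(Z, mul(Z, Z)), mul(add(Z, mul(SZ, SSSZ)), mul(SSZ, Z))), S^4(Z))
  [23] add(add(mul(Z, Z), mul(add(Z, mul(SZ, SSSZ)), mul(SSZ, Z))), S^4(Z))
  [24] add(add(Z, mul(add(Z, mul(SZ, SSSZ)), mul(SSZ, Z))), S^4(Z))
  [25] add(mul(add(Z, mul(SZ, SSSZ)), mul(SSZ, Z)), S^4(Z))
  [26] add(mul(mul(SZ, SSSZ), mul(SSZ, Z)), S^4(Z))
  [27] add(mul(add(SSSZ, mul(Z, SSSZ)), mul(SSZ, Z)), S^4(Z))
  [28] add(mul(S(add(SSZ, mul(Z, SSSZ))), mul(SSZ, Z)), S^4(Z))
  [29] add(add(mul(SSZ, Z), mul(add(SSZ, mul(Z, SSSZ)), mul(SSZ, Z))), S^4(Z))
  [30] add(add(add(Z, mul(SZ, Z)), mul(add(SSZ, mul(Z, SSSZ)), mul(SSZ, Z))), S^4(Z))
  [31] add(add(mul(SZ, Z), mul(add(SSZ, mul(Z, SSSZ)), mul(SSZ, Z))), S^4(Z))
  [32] add(add(add(Z, mul(Z, Z)), mul(add(SSZ, mul(Z, SSSZ)), mul(SSZ, Z))), S^4(Z))
  [33] add(add(mul(Z, Z), mul(add(SSZ, mul(Z, SSSZ)), mul(SSZ, Z))), S^4(Z))
  [34] add(add(Z, mul(add(SSZ, mul(Z, SSSZ)), mul(SSZ, Z))), S^4(Z))
  [35] add(mul(add(SSZ, mul(Z, SSSZ)), mul(SSZ, Z)), S^4(Z))
  [36] add(mul(S(add(SZ, mul(Z, SSSZ))), mul(SSZ, Z)), S^4(Z))
  [37] add(add(mul(SSZ, Z), mul(add(SZ, mul(Z, SSSZ)), mul(SSZ, Z))), S^4(Z))
  [38] add(add(add(Z, mul(SZ, Z)), mul(add(SZ, mul(Z, SSSZ)), mul(SSZ, Z))), S^4(Z))
  [39] add(add(mul(SZ, Z), mul(add(SZ, mul(Z, SSSZ)), mul(SSZ, Z))), S^4(Z))
  [40] add(add(add(Z, mul(Z, Z)), mul(add(SZ, mul(Z, SSSZ)), mul(SSZ, Z))), S^4(Z))
  [41] add(add(mul(Z, Z), mul(add(SZ, mul(Z, SSSZ)), mul(SSZ, Z))), S^4(Z))
  [42] add(add(Z, mul(add(SZ, mul(Z, SSSZ)), mul(SSZ, Z))), S^4(Z))
  [43] add(mul(add(SZ, mul(Z, SSSZ)), mul(SSZ, Z)), S^4(Z))
  [44] add(mul(S(add(Z, mul(Z, SSSZ))), mul(SSZ, Z)), S^4(Z))
  [45] add(add(mul(SSZ, Z), mul(add(Z, mul(Z, SSSZ)), mul(SSZ, Z))), S^4(Z))
  [46] add(add(add(Z, mul(SZ, Z)), mul(add(Z, mul(Z, SSSZ)), mul(SSZ, Z))), S^4(Z))
  [47] add(add(mul(SZ, Z), mul(add(Z, mul(Z, SSSZ)), mul(SSZ, Z))), S^4(Z))
  [48] add(add(add(Z, mul(Z, Z)), mul(add(Z, mul(Z, SSSZ)), mul(SSZ, Z))), S^4(Z))
  [49] add(add(mul(Z, Z), mul(add(Z, mul(Z, SSSZ)), mul(SSZ, Z))), S^4(Z))
  [50] add(add(Z, mul(add(Z, mul(Z, SSSZ)), mul(SSZ, Z))), S^4(Z))
  [51] add(mul(add(Z, mul(Z, SSSZ)), mul(SSZ, Z)), S^4(Z))
  [52] add(mul(mul(Z, SSSZ), mul(SSZ, Z)), S^4(Z))
  [53] add(mul(Z, mul(SSZ, Z)), S^4(Z))
  [54] add(Z, S^4(Z))
  [55] S^4(Z)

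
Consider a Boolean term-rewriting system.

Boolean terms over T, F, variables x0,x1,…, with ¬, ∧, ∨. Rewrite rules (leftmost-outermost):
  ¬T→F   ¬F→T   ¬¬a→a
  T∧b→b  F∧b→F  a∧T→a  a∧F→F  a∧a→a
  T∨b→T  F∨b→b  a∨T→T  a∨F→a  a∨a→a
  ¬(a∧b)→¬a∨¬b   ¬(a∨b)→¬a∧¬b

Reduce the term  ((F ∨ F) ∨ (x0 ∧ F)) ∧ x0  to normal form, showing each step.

  start: ((F ∨ F) ∨ (x0 ∧ F)) ∧ x0
  step 1: (F ∨ (x0 ∧ F)) ∧ x0
  step 2: (x0 ∧ F) ∧ x0
  step 3: F ∧ x0
  step 4: F

Answer: normal form = F  (in 4 steps)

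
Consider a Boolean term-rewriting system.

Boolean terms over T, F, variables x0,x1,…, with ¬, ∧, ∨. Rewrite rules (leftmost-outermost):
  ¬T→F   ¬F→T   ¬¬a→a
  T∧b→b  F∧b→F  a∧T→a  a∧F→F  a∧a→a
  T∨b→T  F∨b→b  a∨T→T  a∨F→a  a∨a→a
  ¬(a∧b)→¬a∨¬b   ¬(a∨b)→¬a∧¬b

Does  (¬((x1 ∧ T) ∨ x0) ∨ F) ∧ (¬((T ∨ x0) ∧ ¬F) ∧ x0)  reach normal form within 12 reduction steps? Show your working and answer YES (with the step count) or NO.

Answer: NO — after 12 steps the term is (¬x1 ∧ ¬x0) ∧ F, not yet normal

Reduction:
  start: (¬((x1 ∧ T) ∨ x0) ∨ F) ∧ (¬((T ∨ x0) ∧ ¬F) ∧ x0)
  →1  ¬((x1 ∧ T) ∨ x0) ∧ (¬((T ∨ x0) ∧ ¬F) ∧ x0)
  →2  (¬(x1 ∧ T) ∧ ¬x0) ∧ (¬((T ∨ x0) ∧ ¬F) ∧ x0)
  →3  ((¬x1 ∨ ¬T) ∧ ¬x0) ∧ (¬((T ∨ x0) ∧ ¬F) ∧ x0)
  →4  ((¬x1 ∨ F) ∧ ¬x0) ∧ (¬((T ∨ x0) ∧ ¬F) ∧ x0)
  →5  (¬x1 ∧ ¬x0) ∧ (¬((T ∨ x0) ∧ ¬F) ∧ x0)
  →6  (¬x1 ∧ ¬x0) ∧ ((¬(T ∨ x0) ∨ ¬¬F) ∧ x0)
  →7  (¬x1 ∧ ¬x0) ∧ (((¬T ∧ ¬x0) ∨ ¬¬F) ∧ x0)
  →8  (¬x1 ∧ ¬x0) ∧ (((F ∧ ¬x0) ∨ ¬¬F) ∧ x0)
  →9  (¬x1 ∧ ¬x0) ∧ ((F ∨ ¬¬F) ∧ x0)
  →10  (¬x1 ∧ ¬x0) ∧ (¬¬F ∧ x0)
  →11  (¬x1 ∧ ¬x0) ∧ (F ∧ x0)
  →12  (¬x1 ∧ ¬x0) ∧ F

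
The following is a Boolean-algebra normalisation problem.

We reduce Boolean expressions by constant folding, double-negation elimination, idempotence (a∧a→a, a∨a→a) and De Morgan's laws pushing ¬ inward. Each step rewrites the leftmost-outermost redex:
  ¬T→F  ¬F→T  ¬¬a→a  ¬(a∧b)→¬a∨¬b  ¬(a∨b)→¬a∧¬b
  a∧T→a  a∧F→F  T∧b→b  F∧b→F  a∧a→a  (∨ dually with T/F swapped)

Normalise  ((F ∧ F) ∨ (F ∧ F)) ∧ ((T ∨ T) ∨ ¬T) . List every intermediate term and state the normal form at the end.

  start: ((F ∧ F) ∨ (F ∧ F)) ∧ ((T ∨ T) ∨ ¬T)
  →1  (F ∧ F) ∧ ((T ∨ T) ∨ ¬T)
  →2  F ∧ ((T ∨ T) ∨ ¬T)
  →3  F

Answer: normal form = F  (in 3 steps)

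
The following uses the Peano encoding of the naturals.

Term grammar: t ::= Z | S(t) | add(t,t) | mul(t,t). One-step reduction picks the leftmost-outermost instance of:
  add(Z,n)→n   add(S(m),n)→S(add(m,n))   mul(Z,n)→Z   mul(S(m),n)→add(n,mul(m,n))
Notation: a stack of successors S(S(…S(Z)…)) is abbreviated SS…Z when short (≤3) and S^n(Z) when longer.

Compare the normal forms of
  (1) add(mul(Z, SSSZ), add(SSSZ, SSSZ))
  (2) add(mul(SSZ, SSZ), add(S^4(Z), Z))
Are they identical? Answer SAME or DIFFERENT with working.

Answer: DIFFERENT — A ⇓ S^6(Z), B ⇓ S^8(Z)

Derivation:
Term A:
  start: add(mul(Z, SSSZ), add(SSSZ, SSSZ))
  step 1: add(Z, add(SSSZ, SSSZ))
  step 2: add(SSSZ, SSSZ)
  step 3: S(add(SSZ, SSSZ))
  step 4: S(S(add(SZ, SSSZ)))
  step 5: S(S(S(add(Z, SSSZ))))
  step 6: S^6(Z)

Term B:
  start: add(mul(SSZ, SSZ), add(S^4(Z), Z))
  step 1: add(add(SSZ, mul(SZ, SSZ)), add(S^4(Z), Z))
  step 2: add(S(add(SZ, mul(SZ, SSZ))), add(S^4(Z), Z))
  step 3: S(add(add(SZ, mul(SZ, SSZ)), add(S^4(Z), Z)))
  step 4: S(add(S(add(Z, mul(SZ, SSZ))), add(S^4(Z), Z)))
  step 5: S(S(add(add(Z, mul(SZ, SSZ)), add(S^4(Z), Z))))
  step 6: S(S(add(mul(SZ, SSZ), add(S^4(Z), Z))))
  step 7: S(S(add(add(SSZ, mul(Z, SSZ)), add(S^4(Z), Z))))
  step 8: S(S(add(S(add(SZ, mul(Z, SSZ))), add(S^4(Z), Z))))
  step 9: S(S(S(add(add(SZ, mul(Z, SSZ)), add(S^4(Z), Z)))))
  step 10: S(S(S(add(S(add(Z, mul(Z, SSZ))), add(S^4(Z), Z)))))
  step 11: S(S(S(S(add(add(Z, mul(Z, SSZ)), add(S^4(Z), Z))))))
  step 12: S(S(S(S(add(mul(Z, SSZ), add(S^4(Z), Z))))))
  step 13: S(S(S(S(add(Z, add(S^4(Z), Z))))))
  step 14: S(S(S(S(add(S^4(Z), Z)))))
  step 15: S(S(S(S(S(add(SSSZ, Z))))))
  step 16: S(S(S(S(S(S(add(SSZ, Z)))))))
  step 17: S(S(S(S(S(S(S(add(SZ, Z))))))))
  step 18: S(S(S(S(S(S(S(S(add(Z, Z)))))))))
  step 19: S^8(Z)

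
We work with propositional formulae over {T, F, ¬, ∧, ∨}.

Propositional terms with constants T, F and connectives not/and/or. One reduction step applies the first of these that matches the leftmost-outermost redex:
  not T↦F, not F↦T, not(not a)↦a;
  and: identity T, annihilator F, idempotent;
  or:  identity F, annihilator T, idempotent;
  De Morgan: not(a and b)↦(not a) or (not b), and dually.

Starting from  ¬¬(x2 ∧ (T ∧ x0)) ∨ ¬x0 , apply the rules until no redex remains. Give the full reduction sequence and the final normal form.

  start: ¬¬(x2 ∧ (T ∧ x0)) ∨ ¬x0
  step 1: (x2 ∧ (T ∧ x0)) ∨ ¬x0
  step 2: (x2 ∧ x0) ∨ ¬x0

Answer: normal form = (x2 ∧ x0) ∨ ¬x0  (in 2 steps)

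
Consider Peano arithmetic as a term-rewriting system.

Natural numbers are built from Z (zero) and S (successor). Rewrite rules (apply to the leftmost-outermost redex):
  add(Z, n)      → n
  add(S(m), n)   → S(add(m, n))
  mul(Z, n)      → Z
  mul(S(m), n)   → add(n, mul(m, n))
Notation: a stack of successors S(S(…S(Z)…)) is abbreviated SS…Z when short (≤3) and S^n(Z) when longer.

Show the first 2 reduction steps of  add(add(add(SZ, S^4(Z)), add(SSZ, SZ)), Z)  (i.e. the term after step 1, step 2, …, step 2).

Answer: after 2 steps: add(S(add(add(Z, S^4(Z)), add(SSZ, SZ))), Z)

Working:
  start: add(add(add(SZ, S^4(Z)), add(SSZ, SZ)), Z)
  [1] add(add(S(add(Z, S^4(Z))), add(SSZ, SZ)), Z)
  [2] add(S(add(add(Z, S^4(Z)), add(SSZ, SZ))), Z)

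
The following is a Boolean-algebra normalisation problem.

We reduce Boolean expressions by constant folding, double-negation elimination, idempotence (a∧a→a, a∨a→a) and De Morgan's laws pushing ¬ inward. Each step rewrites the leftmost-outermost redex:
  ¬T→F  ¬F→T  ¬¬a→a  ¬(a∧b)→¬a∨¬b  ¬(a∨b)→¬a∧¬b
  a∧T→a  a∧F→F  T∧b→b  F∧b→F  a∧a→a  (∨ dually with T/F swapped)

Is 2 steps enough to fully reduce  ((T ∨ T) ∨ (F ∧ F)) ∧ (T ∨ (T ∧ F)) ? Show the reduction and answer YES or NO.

  start: ((T ∨ T) ∨ (F ∧ F)) ∧ (T ∨ (T ∧ F))
  [1] (T ∨ (F ∧ F)) ∧ (T ∨ (T ∧ F))
  [2] T ∧ (T ∨ (T ∧ F))

Answer: NO — after 2 steps the term is T ∧ (T ∨ (T ∧ F)), not yet normal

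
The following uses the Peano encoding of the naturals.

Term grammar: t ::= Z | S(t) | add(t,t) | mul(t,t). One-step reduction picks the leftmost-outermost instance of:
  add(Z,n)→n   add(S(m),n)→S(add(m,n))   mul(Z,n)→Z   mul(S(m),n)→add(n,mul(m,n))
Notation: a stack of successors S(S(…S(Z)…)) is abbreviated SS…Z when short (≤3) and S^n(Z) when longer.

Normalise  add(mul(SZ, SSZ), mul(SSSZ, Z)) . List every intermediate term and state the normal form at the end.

Answer: normal form = SSZ  (in 15 steps)

Working:
  start: add(mul(SZ, SSZ), mul(SSSZ, Z))
  →1  add(add(SSZ, mul(Z, SSZ)), mul(SSSZ, Z))
  →2  add(S(add(SZ, mul(Z, SSZ))), mul(SSSZ, Z))
  →3  S(add(add(SZ, mul(Z, SSZ)), mul(SSSZ, Z)))
  →4  S(add(S(add(Z, mul(Z, SSZ))), mul(SSSZ, Z)))
  →5  S(S(add(add(Z, mul(Z, SSZ)), mul(SSSZ, Z))))
  →6  S(S(add(mul(Z, SSZ), mul(SSSZ, Z))))
  →7  S(S(add(Z, mul(SSSZ, Z))))
  →8  S(S(mul(SSSZ, Z)))
  →9  S(S(add(Z, mul(SSZ, Z))))
  →10  S(S(mul(SSZ, Z)))
  →11  S(S(add(Z, mul(SZ, Z))))
  →12  S(S(mul(SZ, Z)))
  →13  S(S(add(Z, mul(Z, Z))))
  →14  S(S(mul(Z, Z)))
  →15  SSZ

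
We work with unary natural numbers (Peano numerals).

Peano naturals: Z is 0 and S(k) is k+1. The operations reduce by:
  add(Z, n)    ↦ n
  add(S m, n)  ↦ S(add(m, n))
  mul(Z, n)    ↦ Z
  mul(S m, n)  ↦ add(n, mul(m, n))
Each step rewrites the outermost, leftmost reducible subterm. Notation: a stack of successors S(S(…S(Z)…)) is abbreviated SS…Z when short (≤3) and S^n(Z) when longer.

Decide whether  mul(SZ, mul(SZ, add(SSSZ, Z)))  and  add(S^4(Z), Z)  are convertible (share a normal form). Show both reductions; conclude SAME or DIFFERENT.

Term A:
  start: mul(SZ, mul(SZ, add(SSSZ, Z)))
  →1  add(mul(SZ, add(SSSZ, Z)), mul(Z, mul(SZ, add(SSSZ, Z))))
  →2  add(add(add(SSSZ, Z), mul(Z, add(SSSZ, Z))), mul(Z, mul(SZ, add(SSSZ, Z))))
  →3  add(add(S(add(SSZ, Z)), mul(Z, add(SSSZ, Z))), mul(Z, mul(SZ, add(SSSZ, Z))))
  →4  add(S(add(add(SSZ, Z), mul(Z, add(SSSZ, Z)))), mul(Z, mul(SZ, add(SSSZ, Z))))
  →5  S(add(add(add(SSZ, Z), mul(Z, add(SSSZ, Z))), mul(Z, mul(SZ, add(SSSZ, Z)))))
  →6  S(add(add(S(add(SZ, Z)), mul(Z, add(SSSZ, Z))), mul(Z, mul(SZ, add(SSSZ, Z)))))
  →7  S(add(S(add(add(SZ, Z), mul(Z, add(SSSZ, Z)))), mul(Z, mul(SZ, add(SSSZ, Z)))))
  →8  S(S(add(add(add(SZ, Z), mul(Z, add(SSSZ, Z))), mul(Z, mul(SZ, add(SSSZ, Z))))))
  →9  S(S(add(add(S(add(Z, Z)), mul(Z, add(SSSZ, Z))), mul(Z, mul(SZ, add(SSSZ, Z))))))
  →10  S(S(add(S(add(add(Z, Z), mul(Z, add(SSSZ, Z)))), mul(Z, mul(SZ, add(SSSZ, Z))))))
  →11  S(S(S(add(add(add(Z, Z), mul(Z, add(SSSZ, Z))), mul(Z, mul(SZ, add(SSSZ, Z)))))))
  →12  S(S(S(add(add(Z, mul(Z, add(SSSZ, Z))), mul(Z, mul(SZ, add(SSSZ, Z)))))))
  →13  S(S(S(add(mul(Z, add(SSSZ, Z)), mul(Z, mul(SZ, add(SSSZ, Z)))))))
  →14  S(S(S(add(Z, mul(Z, mul(SZ, add(SSSZ, Z)))))))
  →15  S(S(S(mul(Z, mul(SZ, add(SSSZ, Z))))))
  →16  SSSZ

Term B:
  start: add(S^4(Z), Z)
  →1  S(add(SSSZ, Z))
  →2  S(S(add(SSZ, Z)))
  →3  S(S(S(add(SZ, Z))))
  →4  S(S(S(S(add(Z, Z)))))
  →5  S^4(Z)

Answer: DIFFERENT — A ⇓ SSSZ, B ⇓ S^4(Z)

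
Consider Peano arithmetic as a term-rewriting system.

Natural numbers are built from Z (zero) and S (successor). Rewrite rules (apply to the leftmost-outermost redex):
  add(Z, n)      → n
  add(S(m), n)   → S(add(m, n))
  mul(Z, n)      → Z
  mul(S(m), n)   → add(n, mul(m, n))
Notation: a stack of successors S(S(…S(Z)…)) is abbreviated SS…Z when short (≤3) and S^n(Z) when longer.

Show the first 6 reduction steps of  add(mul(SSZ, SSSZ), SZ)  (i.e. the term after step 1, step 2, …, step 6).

Answer: after 6 steps: S(S(add(S(add(Z, mul(SZ, SSSZ))), SZ)))

Working:
  start: add(mul(SSZ, SSSZ), SZ)
  →1  add(add(SSSZ, mul(SZ, SSSZ)), SZ)
  →2  add(S(add(SSZ, mul(SZ, SSSZ))), SZ)
  →3  S(add(add(SSZ, mul(SZ, SSSZ)), SZ))
  →4  S(add(S(add(SZ, mul(SZ, SSSZ))), SZ))
  →5  S(S(add(add(SZ, mul(SZ, SSSZ)), SZ)))
  →6  S(S(add(S(add(Z, mul(SZ, SSSZ))), SZ)))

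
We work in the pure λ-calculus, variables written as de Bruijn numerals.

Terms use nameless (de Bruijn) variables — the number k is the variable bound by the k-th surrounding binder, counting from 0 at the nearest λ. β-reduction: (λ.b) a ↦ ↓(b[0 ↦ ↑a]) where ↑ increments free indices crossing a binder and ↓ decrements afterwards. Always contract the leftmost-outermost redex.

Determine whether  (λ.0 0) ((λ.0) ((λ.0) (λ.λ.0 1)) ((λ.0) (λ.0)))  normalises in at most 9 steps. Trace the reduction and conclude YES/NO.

Answer: NO — after 9 steps the term is (λ.0) (λ.0) ((λ.0) (λ.0)), not yet normal

Reduction:
  start: (λ.0 0) ((λ.0) ((λ.0) (λ.λ.0 1)) ((λ.0) (λ.0)))
  step 1: (λ.0) ((λ.0) (λ.λ.0 1)) ((λ.0) (λ.0)) ((λ.0) ((λ.0) (λ.λ.0 1)) ((λ.0) (λ.0)))
  step 2: (λ.0) (λ.λ.0 1) ((λ.0) (λ.0)) ((λ.0) ((λ.0) (λ.λ.0 1)) ((λ.0) (λ.0)))
  step 3: (λ.λ.0 1) ((λ.0) (λ.0)) ((λ.0) ((λ.0) (λ.λ.0 1)) ((λ.0) (λ.0)))
  step 4: (λ.0 ((λ.0) (λ.0))) ((λ.0) ((λ.0) (λ.λ.0 1)) ((λ.0) (λ.0)))
  step 5: (λ.0) ((λ.0) (λ.λ.0 1)) ((λ.0) (λ.0)) ((λ.0) (λ.0))
  step 6: (λ.0) (λ.λ.0 1) ((λ.0) (λ.0)) ((λ.0) (λ.0))
  step 7: (λ.λ.0 1) ((λ.0) (λ.0)) ((λ.0) (λ.0))
  step 8: (λ.0 ((λ.0) (λ.0))) ((λ.0) (λ.0))
  step 9: (λ.0) (λ.0) ((λ.0) (λ.0))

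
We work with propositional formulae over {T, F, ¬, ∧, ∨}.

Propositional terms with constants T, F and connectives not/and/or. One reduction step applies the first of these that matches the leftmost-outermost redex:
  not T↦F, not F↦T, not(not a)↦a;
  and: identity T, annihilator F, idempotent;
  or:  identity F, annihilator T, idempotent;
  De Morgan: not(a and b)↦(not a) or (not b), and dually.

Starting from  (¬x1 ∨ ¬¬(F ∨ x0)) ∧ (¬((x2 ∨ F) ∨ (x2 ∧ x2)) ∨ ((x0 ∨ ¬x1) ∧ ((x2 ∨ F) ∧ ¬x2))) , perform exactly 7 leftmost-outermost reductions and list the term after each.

  start: (¬x1 ∨ ¬¬(F ∨ x0)) ∧ (¬((x2 ∨ F) ∨ (x2 ∧ x2)) ∨ ((x0 ∨ ¬x1) ∧ ((x2 ∨ F) ∧ ¬x2)))
  →1  (¬x1 ∨ (F ∨ x0)) ∧ (¬((x2 ∨ F) ∨ (x2 ∧ x2)) ∨ ((x0 ∨ ¬x1) ∧ ((x2 ∨ F) ∧ ¬x2)))
  →2  (¬x1 ∨ x0) ∧ (¬((x2 ∨ F) ∨ (x2 ∧ x2)) ∨ ((x0 ∨ ¬x1) ∧ ((x2 ∨ F) ∧ ¬x2)))
  →3  (¬x1 ∨ x0) ∧ ((¬(x2 ∨ F) ∧ ¬(x2 ∧ x2)) ∨ ((x0 ∨ ¬x1) ∧ ((x2 ∨ F) ∧ ¬x2)))
  →4  (¬x1 ∨ x0) ∧ (((¬x2 ∧ ¬F) ∧ ¬(x2 ∧ x2)) ∨ ((x0 ∨ ¬x1) ∧ ((x2 ∨ F) ∧ ¬x2)))
  →5  (¬x1 ∨ x0) ∧ (((¬x2 ∧ T) ∧ ¬(x2 ∧ x2)) ∨ ((x0 ∨ ¬x1) ∧ ((x2 ∨ F) ∧ ¬x2)))
  →6  (¬x1 ∨ x0) ∧ ((¬x2 ∧ ¬(x2 ∧ x2)) ∨ ((x0 ∨ ¬x1) ∧ ((x2 ∨ F) ∧ ¬x2)))
  →7  (¬x1 ∨ x0) ∧ ((¬x2 ∧ (¬x2 ∨ ¬x2)) ∨ ((x0 ∨ ¬x1) ∧ ((x2 ∨ F) ∧ ¬x2)))

Answer: after 7 steps: (¬x1 ∨ x0) ∧ ((¬x2 ∧ (¬x2 ∨ ¬x2)) ∨ ((x0 ∨ ¬x1) ∧ ((x2 ∨ F) ∧ ¬x2)))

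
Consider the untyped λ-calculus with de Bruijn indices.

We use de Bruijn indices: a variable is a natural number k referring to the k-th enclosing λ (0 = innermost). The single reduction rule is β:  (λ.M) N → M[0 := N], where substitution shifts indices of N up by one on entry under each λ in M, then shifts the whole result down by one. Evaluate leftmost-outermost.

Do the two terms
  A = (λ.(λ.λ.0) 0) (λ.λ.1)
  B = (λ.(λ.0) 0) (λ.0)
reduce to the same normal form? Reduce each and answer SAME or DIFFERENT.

Term A:
  start: (λ.(λ.λ.0) 0) (λ.λ.1)
  step 1: (λ.λ.0) (λ.λ.1)
  step 2: λ.0

Term B:
  start: (λ.(λ.0) 0) (λ.0)
  step 1: (λ.0) (λ.0)
  step 2: λ.0

Answer: SAME — A ⇓ λ.0, B ⇓ λ.0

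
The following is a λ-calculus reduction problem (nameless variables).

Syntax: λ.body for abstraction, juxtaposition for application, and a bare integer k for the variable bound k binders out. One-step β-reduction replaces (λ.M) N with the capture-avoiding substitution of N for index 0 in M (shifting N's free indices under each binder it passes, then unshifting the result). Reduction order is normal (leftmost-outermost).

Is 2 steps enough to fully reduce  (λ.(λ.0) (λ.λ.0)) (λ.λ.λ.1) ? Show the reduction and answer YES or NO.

  start: (λ.(λ.0) (λ.λ.0)) (λ.λ.λ.1)
  step 1: (λ.0) (λ.λ.0)
  step 2: λ.λ.0

Answer: YES — reaches normal form λ.λ.0 in 2 ≤ 2 steps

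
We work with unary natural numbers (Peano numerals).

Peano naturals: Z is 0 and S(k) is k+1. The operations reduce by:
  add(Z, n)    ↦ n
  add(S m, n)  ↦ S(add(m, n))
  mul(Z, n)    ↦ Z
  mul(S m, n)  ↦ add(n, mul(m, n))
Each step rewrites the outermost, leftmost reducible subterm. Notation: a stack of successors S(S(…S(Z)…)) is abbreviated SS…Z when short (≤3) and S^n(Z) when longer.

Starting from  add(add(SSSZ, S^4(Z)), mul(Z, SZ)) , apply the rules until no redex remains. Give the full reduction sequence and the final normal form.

  start: add(add(SSSZ, S^4(Z)), mul(Z, SZ))
  step 1: add(S(add(SSZ, S^4(Z))), mul(Z, SZ))
  step 2: S(add(add(SSZ, S^4(Z)), mul(Z, SZ)))
  step 3: S(add(S(add(SZ, S^4(Z))), mul(Z, SZ)))
  step 4: S(S(add(add(SZ, S^4(Z)), mul(Z, SZ))))
  step 5: S(S(add(S(add(Z, S^4(Z))), mul(Z, SZ))))
  step 6: S(S(S(add(add(Z, S^4(Z)), mul(Z, SZ)))))
  step 7: S(S(S(add(S^4(Z), mul(Z, SZ)))))
  step 8: S(S(S(S(add(SSSZ, mul(Z, SZ))))))
  step 9: S(S(S(S(S(add(SSZ, mul(Z, SZ)))))))
  step 10: S(S(S(S(S(S(add(SZ, mul(Z, SZ))))))))
  step 11: S(S(S(S(S(S(S(add(Z, mul(Z, SZ)))))))))
  step 12: S(S(S(S(S(S(S(mul(Z, SZ))))))))
  step 13: S^7(Z)

Answer: normal form = S^7(Z)  (in 13 steps)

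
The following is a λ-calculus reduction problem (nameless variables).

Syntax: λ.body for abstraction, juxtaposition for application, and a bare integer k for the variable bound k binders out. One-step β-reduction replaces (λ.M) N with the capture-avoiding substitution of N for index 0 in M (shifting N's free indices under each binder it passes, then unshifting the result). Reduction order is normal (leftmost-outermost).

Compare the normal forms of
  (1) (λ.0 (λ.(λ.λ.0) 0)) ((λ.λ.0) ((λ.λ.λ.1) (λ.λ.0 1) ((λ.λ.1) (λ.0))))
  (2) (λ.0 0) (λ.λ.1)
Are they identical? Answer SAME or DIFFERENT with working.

Answer: DIFFERENT — A ⇓ λ.λ.0, B ⇓ λ.λ.λ.1

Derivation:
Term A:
  start: (λ.0 (λ.(λ.λ.0) 0)) ((λ.λ.0) ((λ.λ.λ.1) (λ.λ.0 1) ((λ.λ.1) (λ.0))))
  →1  (λ.λ.0) ((λ.λ.λ.1) (λ.λ.0 1) ((λ.λ.1) (λ.0))) (λ.(λ.λ.0) 0)
  →2  (λ.0) (λ.(λ.λ.0) 0)
  →3  λ.(λ.λ.0) 0
  →4  λ.λ.0

Term B:
  start: (λ.0 0) (λ.λ.1)
  →1  (λ.λ.1) (λ.λ.1)
  →2  λ.λ.λ.1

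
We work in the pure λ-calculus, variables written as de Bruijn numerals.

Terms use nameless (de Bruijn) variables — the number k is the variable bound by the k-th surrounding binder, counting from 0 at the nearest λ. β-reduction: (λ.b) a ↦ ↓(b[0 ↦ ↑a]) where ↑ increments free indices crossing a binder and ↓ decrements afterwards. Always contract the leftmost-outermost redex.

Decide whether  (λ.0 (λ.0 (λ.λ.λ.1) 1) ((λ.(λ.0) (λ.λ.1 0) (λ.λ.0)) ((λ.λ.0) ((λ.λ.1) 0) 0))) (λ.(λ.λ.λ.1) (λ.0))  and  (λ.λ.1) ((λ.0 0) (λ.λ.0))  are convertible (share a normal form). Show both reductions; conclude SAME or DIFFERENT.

Term A:
  start: (λ.0 (λ.0 (λ.λ.λ.1) 1) ((λ.(λ.0) (λ.λ.1 0) (λ.λ.0)) ((λ.λ.0) ((λ.λ.1) 0) 0))) (λ.(λ.λ.λ.1) (λ.0))
  step 1: (λ.(λ.λ.λ.1) (λ.0)) (λ.0 (λ.λ.λ.1) (λ.(λ.λ.λ.1) (λ.0))) ((λ.(λ.0) (λ.λ.1 0) (λ.λ.0)) ((λ.λ.0) ((λ.λ.1) (λ.(λ.λ.λ.1) (λ.0))) (λ.(λ.λ.λ.1) (λ.0))))
  step 2: (λ.λ.λ.1) (λ.0) ((λ.(λ.0) (λ.λ.1 0) (λ.λ.0)) ((λ.λ.0) ((λ.λ.1) (λ.(λ.λ.λ.1) (λ.0))) (λ.(λ.λ.λ.1) (λ.0))))
  step 3: (λ.λ.1) ((λ.(λ.0) (λ.λ.1 0) (λ.λ.0)) ((λ.λ.0) ((λ.λ.1) (λ.(λ.λ.λ.1) (λ.0))) (λ.(λ.λ.λ.1) (λ.0))))
  step 4: λ.(λ.(λ.0) (λ.λ.1 0) (λ.λ.0)) ((λ.λ.0) ((λ.λ.1) (λ.(λ.λ.λ.1) (λ.0))) (λ.(λ.λ.λ.1) (λ.0)))
  step 5: λ.(λ.0) (λ.λ.1 0) (λ.λ.0)
  step 6: λ.(λ.λ.1 0) (λ.λ.0)
  step 7: λ.λ.(λ.λ.0) 0
  step 8: λ.λ.λ.0

Term B:
  start: (λ.λ.1) ((λ.0 0) (λ.λ.0))
  step 1: λ.(λ.0 0) (λ.λ.0)
  step 2: λ.(λ.λ.0) (λ.λ.0)
  step 3: λ.λ.0

Answer: DIFFERENT — A ⇓ λ.λ.λ.0, B ⇓ λ.λ.0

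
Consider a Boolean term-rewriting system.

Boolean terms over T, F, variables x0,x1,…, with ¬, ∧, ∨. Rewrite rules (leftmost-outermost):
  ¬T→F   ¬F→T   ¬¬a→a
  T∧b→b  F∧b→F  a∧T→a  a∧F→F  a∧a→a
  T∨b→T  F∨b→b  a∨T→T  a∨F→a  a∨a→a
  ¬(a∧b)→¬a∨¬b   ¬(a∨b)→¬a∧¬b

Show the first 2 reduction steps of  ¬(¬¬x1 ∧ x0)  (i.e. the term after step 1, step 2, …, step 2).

  start: ¬(¬¬x1 ∧ x0)
  step 1: ¬¬¬x1 ∨ ¬x0
  step 2: ¬x1 ∨ ¬x0

Answer: after 2 steps: ¬x1 ∨ ¬x0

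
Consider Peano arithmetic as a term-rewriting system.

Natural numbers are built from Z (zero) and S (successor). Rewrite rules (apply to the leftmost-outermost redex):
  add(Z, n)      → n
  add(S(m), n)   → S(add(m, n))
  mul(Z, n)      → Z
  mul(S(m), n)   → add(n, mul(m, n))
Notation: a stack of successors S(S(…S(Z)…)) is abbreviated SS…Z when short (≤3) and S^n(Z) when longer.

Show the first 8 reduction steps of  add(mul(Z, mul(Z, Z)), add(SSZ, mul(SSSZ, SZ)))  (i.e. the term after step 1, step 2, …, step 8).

Answer: after 8 steps: S(S(S(mul(SSZ, SZ))))

Working:
  start: add(mul(Z, mul(Z, Z)), add(SSZ, mul(SSSZ, SZ)))
  step 1: add(Z, add(SSZ, mul(SSSZ, SZ)))
  step 2: add(SSZ, mul(SSSZ, SZ))
  step 3: S(add(SZ, mul(SSSZ, SZ)))
  step 4: S(S(add(Z, mul(SSSZ, SZ))))
  step 5: S(S(mul(SSSZ, SZ)))
  step 6: S(S(add(SZ, mul(SSZ, SZ))))
  step 7: S(S(S(add(Z, mul(SSZ, SZ)))))
  step 8: S(S(S(mul(SSZ, SZ))))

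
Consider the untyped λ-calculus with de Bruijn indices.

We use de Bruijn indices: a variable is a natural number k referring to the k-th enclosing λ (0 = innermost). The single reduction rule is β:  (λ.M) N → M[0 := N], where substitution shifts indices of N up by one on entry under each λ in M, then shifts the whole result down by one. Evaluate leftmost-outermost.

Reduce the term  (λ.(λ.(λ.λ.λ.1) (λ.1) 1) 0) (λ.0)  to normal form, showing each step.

Answer: normal form = λ.λ.0  (in 4 steps)

Derivation:
  start: (λ.(λ.(λ.λ.λ.1) (λ.1) 1) 0) (λ.0)
  step 1: (λ.(λ.λ.λ.1) (λ.1) (λ.0)) (λ.0)
  step 2: (λ.λ.λ.1) (λ.λ.0) (λ.0)
  step 3: (λ.λ.1) (λ.0)
  step 4: λ.λ.0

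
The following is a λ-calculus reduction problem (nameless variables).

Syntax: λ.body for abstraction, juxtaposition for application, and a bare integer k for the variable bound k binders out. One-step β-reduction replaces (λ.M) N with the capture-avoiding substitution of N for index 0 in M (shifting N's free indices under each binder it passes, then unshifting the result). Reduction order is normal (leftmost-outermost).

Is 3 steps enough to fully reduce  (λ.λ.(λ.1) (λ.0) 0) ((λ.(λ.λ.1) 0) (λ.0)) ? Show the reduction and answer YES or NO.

  start: (λ.λ.(λ.1) (λ.0) 0) ((λ.(λ.λ.1) 0) (λ.0))
  step 1: λ.(λ.1) (λ.0) 0
  step 2: λ.0 0

Answer: YES — reaches normal form λ.0 0 in 2 ≤ 3 steps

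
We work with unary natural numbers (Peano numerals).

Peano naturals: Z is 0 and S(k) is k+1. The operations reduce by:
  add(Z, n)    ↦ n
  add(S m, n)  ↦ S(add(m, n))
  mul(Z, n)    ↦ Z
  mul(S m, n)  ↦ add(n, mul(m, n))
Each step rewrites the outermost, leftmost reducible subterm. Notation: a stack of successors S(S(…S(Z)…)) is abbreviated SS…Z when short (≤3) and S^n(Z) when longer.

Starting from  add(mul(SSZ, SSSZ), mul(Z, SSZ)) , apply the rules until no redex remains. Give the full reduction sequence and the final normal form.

Answer: normal form = S^6(Z)  (in 19 steps)

Derivation:
  start: add(mul(SSZ, SSSZ), mul(Z, SSZ))
  [1] add(add(SSSZ, mul(SZ, SSSZ)), mul(Z, SSZ))
  [2] add(S(add(SSZ, mul(SZ, SSSZ))), mul(Z, SSZ))
  [3] S(add(add(SSZ, mul(SZ, SSSZ)), mul(Z, SSZ)))
  [4] S(add(S(add(SZ, mul(SZ, SSSZ))), mul(Z, SSZ)))
  [5] S(S(add(add(SZ, mul(SZ, SSSZ)), mul(Z, SSZ))))
  [6] S(S(add(S(add(Z, mul(SZ, SSSZ))), mul(Z, SSZ))))
  [7] S(S(S(add(add(Z, mul(SZ, SSSZ)), mul(Z, SSZ)))))
  [8] S(S(S(add(mul(SZ, SSSZ), mul(Z, SSZ)))))
  [9] S(S(S(add(add(SSSZ, mul(Z, SSSZ)), mul(Z, SSZ)))))
  [10] S(S(S(add(S(add(SSZ, mul(Z, SSSZ))), mul(Z, SSZ)))))
  [11] S(S(S(S(add(add(SSZ, mul(Z, SSSZ)), mul(Z, SSZ))))))
  [12] S(S(S(S(add(S(add(SZ, mul(Z, SSSZ))), mul(Z, SSZ))))))
  [13] S(S(S(S(S(add(add(SZ, mul(Z, SSSZ)), mul(Z, SSZ)))))))
  [14] S(S(S(S(S(add(S(add(Z, mul(Z, SSSZ))), mul(Z, SSZ)))))))
  [15] S(S(S(S(S(S(add(add(Z, mul(Z, SSSZ)), mul(Z, SSZ))))))))
  [16] S(S(S(S(S(S(add(mul(Z, SSSZ), mul(Z, SSZ))))))))
  [17] S(S(S(S(S(S(add(Z, mul(Z, SSZ))))))))
  [18] S(S(S(S(S(S(mul(Z, SSZ)))))))
  [19] S^6(Z)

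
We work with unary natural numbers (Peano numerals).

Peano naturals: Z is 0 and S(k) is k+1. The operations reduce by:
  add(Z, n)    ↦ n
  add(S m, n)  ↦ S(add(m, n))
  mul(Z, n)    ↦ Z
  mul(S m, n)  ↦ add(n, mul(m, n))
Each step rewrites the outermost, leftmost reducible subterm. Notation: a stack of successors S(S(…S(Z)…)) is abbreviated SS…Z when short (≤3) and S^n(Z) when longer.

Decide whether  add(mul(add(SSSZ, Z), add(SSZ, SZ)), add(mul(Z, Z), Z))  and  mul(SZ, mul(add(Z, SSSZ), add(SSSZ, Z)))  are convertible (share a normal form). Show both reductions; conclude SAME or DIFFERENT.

Term A:
  start: add(mul(add(SSSZ, Z), add(SSZ, SZ)), add(mul(Z, Z), Z))
  →1  add(mul(S(add(SSZ, Z)), add(SSZ, SZ)), add(mul(Z, Z), Z))
  →2  add(add(add(SSZ, SZ), mul(add(SSZ, Z), add(SSZ, SZ))), add(mul(Z, Z), Z))
  →3  add(add(S(add(SZ, SZ)), mul(add(SSZ, Z), add(SSZ, SZ))), add(mul(Z, Z), Z))
  →4  add(S(add(add(SZ, SZ), mul(add(SSZ, Z), add(SSZ, SZ)))), add(mul(Z, Z), Z))
  →5  S(add(add(add(SZ, SZ), mul(add(SSZ, Z), add(SSZ, SZ))), add(mul(Z, Z), Z)))
  →6  S(add(add(S(add(Z, SZ)), mul(add(SSZ, Z), add(SSZ, SZ))), add(mul(Z, Z), Z)))
  →7  S(add(S(add(add(Z, SZ), mul(add(SSZ, Z), add(SSZ, SZ)))), add(mul(Z, Z), Z)))
  →8  S(S(add(add(add(Z, SZ), mul(add(SSZ, Z), add(SSZ, SZ))), add(mul(Z, Z), Z))))
  →9  S(S(add(add(SZ, mul(add(SSZ, Z), add(SSZ, SZ))), add(mul(Z, Z), Z))))
  →10  S(S(add(S(add(Z, mul(add(SSZ, Z), add(SSZ, SZ)))), add(mul(Z, Z), Z))))
  →11  S(S(S(add(add(Z, mul(add(SSZ, Z), add(SSZ, SZ))), add(mul(Z, Z), Z)))))
  →12  S(S(S(add(mul(add(SSZ, Z), add(SSZ, SZ)), add(mul(Z, Z), Z)))))
  →13  S(S(S(add(mul(S(add(SZ, Z)), add(SSZ, SZ)), add(mul(Z, Z), Z)))))
  →14  S(S(S(add(add(add(SSZ, SZ), mul(add(SZ, Z), add(SSZ, SZ))), add(mul(Z, Z), Z)))))
  →15  S(S(S(add(add(S(add(SZ, SZ)), mul(add(SZ, Z), add(SSZ, SZ))), add(mul(Z, Z), Z)))))
  →16  S(S(S(add(S(add(add(SZ, SZ), mul(add(SZ, Z), add(SSZ, SZ)))), add(mul(Z, Z), Z)))))
  →17  S(S(S(S(add(add(add(SZ, SZ), mul(add(SZ, Z), add(SSZ, SZ))), add(mul(Z, Z), Z))))))
  →18  S(S(S(S(add(add(S(add(Z, SZ)), mul(add(SZ, Z), add(SSZ, SZ))), add(mul(Z, Z), Z))))))
  →19  S(S(S(S(add(S(add(add(Z, SZ), mul(add(SZ, Z), add(SSZ, SZ)))), add(mul(Z, Z), Z))))))
  →20  S(S(S(S(S(add(add(add(Z, SZ), mul(add(SZ, Z), add(SSZ, SZ))), add(mul(Z, Z), Z)))))))
  →21  S(S(S(S(S(add(add(SZ, mul(add(SZ, Z), add(SSZ, SZ))), add(mul(Z, Z), Z)))))))
  →22  S(S(S(S(S(add(S(add(Z, mul(add(SZ, Z), add(SSZ, SZ)))), add(mul(Z, Z), Z)))))))
  →23  S(S(S(S(S(S(add(add(Z, mul(add(SZ, Z), add(SSZ, SZ))), add(mul(Z, Z), Z))))))))
  →24  S(S(S(S(S(S(add(mul(add(SZ, Z), add(SSZ, SZ)), add(mul(Z, Z), Z))))))))
  →25  S(S(S(S(S(S(add(mul(S(add(Z, Z)), add(SSZ, SZ)), add(mul(Z, Z), Z))))))))
  →26  S(S(S(S(S(S(add(add(add(SSZ, SZ), mul(add(Z, Z), add(SSZ, SZ))), add(mul(Z, Z), Z))))))))
  →27  S(S(S(S(S(S(add(add(S(add(SZ, SZ)), mul(add(Z, Z), add(SSZ, SZ))), add(mul(Z, Z), Z))))))))
  →28  S(S(S(S(S(S(add(S(add(add(SZ, SZ), mul(add(Z, Z), add(SSZ, SZ)))), add(mul(Z, Z), Z))))))))
  →29  S(S(S(S(S(S(S(add(add(add(SZ, SZ), mul(add(Z, Z), add(SSZ, SZ))), add(mul(Z, Z), Z)))))))))
  →30  S(S(S(S(S(S(S(add(add(S(add(Z, SZ)), mul(add(Z, Z), add(SSZ, SZ))), add(mul(Z, Z), Z)))))))))
  →31  S(S(S(S(S(S(S(add(S(add(add(Z, SZ), mul(add(Z, Z), add(SSZ, SZ)))), add(mul(Z, Z), Z)))))))))
  →32  S(S(S(S(S(S(S(S(add(add(add(Z, SZ), mul(add(Z, Z), add(SSZ, SZ))), add(mul(Z, Z), Z))))))))))
  →33  S(S(S(S(S(S(S(S(add(add(SZ, mul(add(Z, Z), add(SSZ, SZ))), add(mul(Z, Z), Z))))))))))
  →34  S(S(S(S(S(S(S(S(add(S(add(Z, mul(add(Z, Z), add(SSZ, SZ)))), add(mul(Z, Z), Z))))))))))
  →35  S(S(S(S(S(S(S(S(S(add(add(Z, mul(add(Z, Z), add(SSZ, SZ))), add(mul(Z, Z), Z)))))))))))
  →36  S(S(S(S(S(S(S(S(S(add(mul(add(Z, Z), add(SSZ, SZ)), add(mul(Z, Z), Z)))))))))))
  →37  S(S(S(S(S(S(S(S(S(add(mul(Z, add(SSZ, SZ)), add(mul(Z, Z), Z)))))))))))
  →38  S(S(S(S(S(S(S(S(S(add(Z, add(mul(Z, Z), Z)))))))))))
  →39  S(S(S(S(S(S(S(S(S(add(mul(Z, Z), Z))))))))))
  →40  S(S(S(S(S(S(S(S(S(add(Z, Z))))))))))
  →41  S^9(Z)

Term B:
  start: mul(SZ, mul(add(Z, SSSZ), add(SSSZ, Z)))
  →1  add(mul(add(Z, SSSZ), add(SSSZ, Z)), mul(Z, mul(add(Z, SSSZ), add(SSSZ, Z))))
  →2  add(mul(SSSZ, add(SSSZ, Z)), mul(Z, mul(add(Z, SSSZ), add(SSSZ, Z))))
  →3  add(add(add(SSSZ, Z), mul(SSZ, add(SSSZ, Z))), mul(Z, mul(add(Z, SSSZ), add(SSSZ, Z))))
  →4  add(add(S(add(SSZ, Z)), mul(SSZ, add(SSSZ, Z))), mul(Z, mul(add(Z, SSSZ), add(SSSZ, Z))))
  →5  add(S(add(add(SSZ, Z), mul(SSZ, add(SSSZ, Z)))), mul(Z, mul(add(Z, SSSZ), add(SSSZ, Z))))
  →6  S(add(add(add(SSZ, Z), mul(SSZ, add(SSSZ, Z))), mul(Z, mul(add(Z, SSSZ), add(SSSZ, Z)))))
  →7  S(add(add(S(add(SZ, Z)), mul(SSZ, add(SSSZ, Z))), mul(Z, mul(add(Z, SSSZ), add(SSSZ, Z)))))
  →8  S(add(S(add(add(SZ, Z), mul(SSZ, add(SSSZ, Z)))), mul(Z, mul(add(Z, SSSZ), add(SSSZ, Z)))))
  →9  S(S(add(add(add(SZ, Z), mul(SSZ, add(SSSZ, Z))), mul(Z, mul(add(Z, SSSZ), add(SSSZ, Z))))))
  →10  S(S(add(add(S(add(Z, Z)), mul(SSZ, add(SSSZ, Z))), mul(Z, mul(add(Z, SSSZ), add(SSSZ, Z))))))
  →11  S(S(add(S(add(add(Z, Z), mul(SSZ, add(SSSZ, Z)))), mul(Z, mul(add(Z, SSSZ), add(SSSZ, Z))))))
  →12  S(S(S(add(add(add(Z, Z), mul(SSZ, add(SSSZ, Z))), mul(Z, mul(add(Z, SSSZ), add(SSSZ, Z)))))))
  →13  S(S(S(add(add(Z, mul(SSZ, add(SSSZ, Z))), mul(Z, mul(add(Z, SSSZ), add(SSSZ, Z)))))))
  →14  S(S(S(add(mul(SSZ, add(SSSZ, Z)), mul(Z, mul(add(Z, SSSZ), add(SSSZ, Z)))))))
  →15  S(S(S(add(add(add(SSSZ, Z), mul(SZ, add(SSSZ, Z))), mul(Z, mul(add(Z, SSSZ), add(SSSZ, Z)))))))
  →16  S(S(S(add(add(S(add(SSZ, Z)), mul(SZ, add(SSSZ, Z))), mul(Z, mul(add(Z, SSSZ), add(SSSZ, Z)))))))
  →17  S(S(S(add(S(add(add(SSZ, Z), mul(SZ, add(SSSZ, Z)))), mul(Z, mul(add(Z, SSSZ), add(SSSZ, Z)))))))
  →18  S(S(S(S(add(add(add(SSZ, Z), mul(SZ, add(SSSZ, Z))), mul(Z, mul(add(Z, SSSZ), add(SSSZ, Z))))))))
  →19  S(S(S(S(add(add(S(add(SZ, Z)), mul(SZ, add(SSSZ, Z))), mul(Z, mul(add(Z, SSSZ), add(SSSZ, Z))))))))
  →20  S(S(S(S(add(S(add(add(SZ, Z), mul(SZ, add(SSSZ, Z)))), mul(Z, mul(add(Z, SSSZ), add(SSSZ, Z))))))))
  →21  S(S(S(S(S(add(add(add(SZ, Z), mul(SZ, add(SSSZ, Z))), mul(Z, mul(add(Z, SSSZ), add(SSSZ, Z)))))))))
  →22  S(S(S(S(S(add(add(S(add(Z, Z)), mul(SZ, add(SSSZ, Z))), mul(Z, mul(add(Z, SSSZ), add(SSSZ, Z)))))))))
  →23  S(S(S(S(S(add(S(add(add(Z, Z), mul(SZ, add(SSSZ, Z)))), mul(Z, mul(add(Z, SSSZ), add(SSSZ, Z)))))))))
  →24  S(S(S(S(S(S(add(add(add(Z, Z), mul(SZ, add(SSSZ, Z))), mul(Z, mul(add(Z, SSSZ), add(SSSZ, Z))))))))))
  →25  S(S(S(S(S(S(add(add(Z, mul(SZ, add(SSSZ, Z))), mul(Z, mul(add(Z, SSSZ), add(SSSZ, Z))))))))))
  →26  S(S(S(S(S(S(add(mul(SZ, add(SSSZ, Z)), mul(Z, mul(add(Z, SSSZ), add(SSSZ, Z))))))))))
  →27  S(S(S(S(S(S(add(add(add(SSSZ, Z), mul(Z, add(SSSZ, Z))), mul(Z, mul(add(Z, SSSZ), add(SSSZ, Z))))))))))
  →28  S(S(S(S(S(S(add(add(S(add(SSZ, Z)), mul(Z, add(SSSZ, Z))), mul(Z, mul(add(Z, SSSZ), add(SSSZ, Z))))))))))
  →29  S(S(S(S(S(S(add(S(add(add(SSZ, Z), mul(Z, add(SSSZ, Z)))), mul(Z, mul(add(Z, SSSZ), add(SSSZ, Z))))))))))
  →30  S(S(S(S(S(S(S(add(add(add(SSZ, Z), mul(Z, add(SSSZ, Z))), mul(Z, mul(add(Z, SSSZ), add(SSSZ, Z)))))))))))
  →31  S(S(S(S(S(S(S(add(add(S(add(SZ, Z)), mul(Z, add(SSSZ, Z))), mul(Z, mul(add(Z, SSSZ), add(SSSZ, Z)))))))))))
  →32  S(S(S(S(S(S(S(add(S(add(add(SZ, Z), mul(Z, add(SSSZ, Z)))), mul(Z, mul(add(Z, SSSZ), add(SSSZ, Z)))))))))))
  →33  S(S(S(S(S(S(S(S(add(add(add(SZ, Z), mul(Z, add(SSSZ, Z))), mul(Z, mul(add(Z, SSSZ), add(SSSZ, Z))))))))))))
  →34  S(S(S(S(S(S(S(S(add(add(S(add(Z, Z)), mul(Z, add(SSSZ, Z))), mul(Z, mul(add(Z, SSSZ), add(SSSZ, Z))))))))))))
  →35  S(S(S(S(S(S(S(S(add(S(add(add(Z, Z), mul(Z, add(SSSZ, Z)))), mul(Z, mul(add(Z, SSSZ), add(SSSZ, Z))))))))))))
  →36  S(S(S(S(S(S(S(S(S(add(add(add(Z, Z), mul(Z, add(SSSZ, Z))), mul(Z, mul(add(Z, SSSZ), add(SSSZ, Z)))))))))))))
  →37  S(S(S(S(S(S(S(S(S(add(add(Z, mul(Z, add(SSSZ, Z))), mul(Z, mul(add(Z, SSSZ), add(SSSZ, Z)))))))))))))
  →38  S(S(S(S(S(S(S(S(S(add(mul(Z, add(SSSZ, Z)), mul(Z, mul(add(Z, SSSZ), add(SSSZ, Z)))))))))))))
  →39  S(S(S(S(S(S(S(S(S(add(Z, mul(Z, mul(add(Z, SSSZ), add(SSSZ, Z)))))))))))))
  →40  S(S(S(S(S(S(S(S(S(mul(Z, mul(add(Z, SSSZ), add(SSSZ, Z))))))))))))
  →41  S^9(Z)

Answer: SAME — A ⇓ S^9(Z), B ⇓ S^9(Z)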